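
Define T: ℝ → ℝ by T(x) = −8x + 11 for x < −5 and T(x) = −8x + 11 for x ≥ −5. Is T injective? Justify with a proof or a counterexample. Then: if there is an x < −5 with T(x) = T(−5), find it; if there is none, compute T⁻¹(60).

Both pieces are strictly decreasing (slopes −8 and −8), so each is injective on its own interval.
The left piece maps (−∞, −5) onto (51, ∞); the right piece maps [−5, ∞) onto (−∞, 51].
These images are disjoint, so no value is attained by both pieces. Hence T is injective.
Because the two images are disjoint, no x < −5 has T(x) = T(−5), so we compute T⁻¹(60): 60 lies in (51, ∞), so solve −8x + 11 = 60: x = (60 − 11)/(−8) = −49/8.

-49/8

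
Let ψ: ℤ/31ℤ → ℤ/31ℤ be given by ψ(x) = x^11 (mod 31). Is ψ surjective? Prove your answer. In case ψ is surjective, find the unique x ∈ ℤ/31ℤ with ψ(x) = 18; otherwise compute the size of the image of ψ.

Since 31 is prime, the nonzero elements of ℤ/31ℤ form a cyclic group of order 30.
As gcd(11, 30) = 1, raising to the 11th power is a bijection on this group: if a^11 ≡ b^11 then (ab^{−1})^11 = 1, and the only element of order dividing gcd(11, 30) = 1 is 1, so a = b.
With ψ(0) = 0 this makes ψ injective on all of ℤ/31ℤ, hence bijective (finite equal-size domain and codomain). In particular ψ is surjective.
Since ψ is surjective, we find the preimage of 18. The inverse of x ↦ x^11 on (ℤ/31ℤ)^× is x ↦ x^11, because 11·11 = 121 = 4·30 + 1 ≡ 1 (mod 30) and x^{30} = 1 for x ≠ 0 (Fermat). So ψ⁻¹(18) = 18^11 mod 31.
Repeated squaring mod 31: 18^1 ≡ 18, 18^2 ≡ 18² = 324 ≡ 14, 18^4 ≡ 14² = 196 ≡ 10, 18^8 ≡ 10² = 100 ≡ 7. Since 11 = 8 + 2 + 1, 18^11 ≡ 7·14·18: 7·14 = 98 ≡ 5, then 5·18 = 90 ≡ 28. So 18^11 ≡ 28 (mod 31).
Hence ψ⁻¹(18) = 28.

28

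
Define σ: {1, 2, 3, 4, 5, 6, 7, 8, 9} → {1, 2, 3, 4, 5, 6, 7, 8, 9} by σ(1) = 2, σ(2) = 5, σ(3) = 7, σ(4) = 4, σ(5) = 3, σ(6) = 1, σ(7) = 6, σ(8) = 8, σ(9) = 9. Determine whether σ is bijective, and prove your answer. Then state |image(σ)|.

9

The values 2, 5, 7, 4, 3, 1, 6, 8, 9 are a permutation of {1, 2, 3, 4, 5, 6, 7, 8, 9}: each element appears exactly once.
So σ is injective and surjective, hence bijective.
The image of σ is {1, 2, 3, 4, 5, 6, 7, 8, 9}, which has 9 elements.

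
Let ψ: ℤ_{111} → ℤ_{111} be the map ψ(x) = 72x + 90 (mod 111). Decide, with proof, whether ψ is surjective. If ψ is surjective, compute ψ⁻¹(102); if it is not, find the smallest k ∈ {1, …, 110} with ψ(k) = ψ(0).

37

Since gcd(72, 111) = 3, we have 72x ≡ 0 (mod 3) for all x, so ψ(x) ≡ 0 (mod 3).
But 1 ≢ 0 (mod 3), so 1 ∈ ℤ_{111} has no preimage. Thus ψ is not surjective.
Since ψ is not surjective, we find the least positive k with ψ(k) = ψ(0): this means 72k ≡ 0 (mod 111), i.e. 111 ∣ 72k. Since gcd(72, 111) = 3, dividing through by 3 this holds exactly when 37 ∣ 24k, and as gcd(24, 37) = 1, exactly when 37 ∣ k.
The smallest positive such k is 37.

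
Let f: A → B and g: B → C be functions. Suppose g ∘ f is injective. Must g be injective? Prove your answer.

No. Take A = {0, 1}, B = {0, 1, 2, 3, 4}, C = {0, 1, 2, 3, 4}, f(a) = a for each a ∈ A, and g(b) = 3 if b ∈ {3, 4} else g(b) = b.
Then g ∘ f = f is injective (A ⊂ B and f is the inclusion), but g(3) = g(4) = 3 with 3 ≠ 4, so g is not injective.

not injective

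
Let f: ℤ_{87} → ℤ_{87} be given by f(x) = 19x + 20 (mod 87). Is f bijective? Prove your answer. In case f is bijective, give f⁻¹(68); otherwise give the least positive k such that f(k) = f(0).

30

If f(u) = f(v), then 19u ≡ 19v (mod 87). Because gcd(19, 87) = 1, we may cancel 19 to get u ≡ v (mod 87).
We now compute 19⁻¹ mod 87 explicitly. Euclid's algorithm: 87 = 4·19 + 11, 19 = 1·11 + 8, 11 = 1·8 + 3, 8 = 2·3 + 2, 3 = 1·2 + 1; back-substituting gives 1 = 55·19 − 12·87, so 19⁻¹ ≡ 55 (mod 87).
Then y ↦ 55(y − 20) is a two-sided inverse to f, so every y ∈ ℤ_{87} has a preimage.
Therefore f is bijective.
Since f is bijective, we compute f⁻¹(68): solve 19x + 20 ≡ 68 (mod 87), i.e. 19x ≡ 48 (mod 87).
Multiplying by 19⁻¹ = 55 gives x ≡ 55·48 = 2640 = 30·87 + 30 ≡ 30 (mod 87).
Check: f(30) = 19·30 + 20 = 590 = 6·87 + 68 ≡ 68 (mod 87).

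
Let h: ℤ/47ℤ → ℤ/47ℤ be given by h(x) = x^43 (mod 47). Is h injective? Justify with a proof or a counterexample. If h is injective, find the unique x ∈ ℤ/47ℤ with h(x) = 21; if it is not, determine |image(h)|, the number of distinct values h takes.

32

Since 47 is prime, the nonzero elements of ℤ/47ℤ form a cyclic group of order 46.
As gcd(43, 46) = 1, raising to the 43rd power is a bijection on this group: if u^43 ≡ v^43 then (uv^{−1})^43 = 1, and the only element of order dividing gcd(43, 46) = 1 is 1, so u = v.
With h(0) = 0 this makes h injective on all of ℤ/47ℤ, hence bijective (finite equal-size domain and codomain). In particular h is injective.
Since h is injective, we find the preimage of 21. The inverse of x ↦ x^43 on (ℤ/47ℤ)^× is x ↦ x^15, because 43·15 = 645 = 14·46 + 1 ≡ 1 (mod 46) and x^{46} = 1 for x ≠ 0 (Fermat). So h⁻¹(21) = 21^15 mod 47.
Repeated squaring mod 47: 21^1 ≡ 21, 21^2 ≡ 21² = 441 ≡ 18, 21^4 ≡ 18² = 324 ≡ 42, 21^8 ≡ 42² = 1764 ≡ 25. Since 15 = 8 + 4 + 2 + 1, 21^15 ≡ 25·42·18·21: 25·42 = 1050 ≡ 16, then 16·18 = 288 ≡ 6, then 6·21 = 126 ≡ 32. So 21^15 ≡ 32 (mod 47).
Hence h⁻¹(21) = 32.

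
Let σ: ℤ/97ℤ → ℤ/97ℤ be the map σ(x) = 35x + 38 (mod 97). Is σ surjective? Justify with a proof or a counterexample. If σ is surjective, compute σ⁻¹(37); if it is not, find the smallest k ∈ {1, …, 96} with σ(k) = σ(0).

Recall: σ is surjective if every y in the codomain equals σ(x) for some x in the domain.
Since gcd(35, 97) = 1, 35 is invertible modulo 97. Euclid's algorithm: 97 = 2·35 + 27, 35 = 1·27 + 8, 27 = 3·8 + 3, 8 = 2·3 + 2, 3 = 1·2 + 1; back-substituting gives 1 = 61·35 − 22·97, so 35⁻¹ ≡ 61 (mod 97).
Then y ↦ 61(y − 38) is a two-sided inverse to σ, so every y ∈ ℤ/97ℤ has a preimage.
Therefore σ is surjective.
Since σ is surjective, we compute σ⁻¹(37): solve 35x + 38 ≡ 37 (mod 97), i.e. 35x ≡ 96 (mod 97).
Multiplying by 35⁻¹ = 61 gives x ≡ 61·96 = 5856 = 60·97 + 36 ≡ 36 (mod 97).
Check: σ(36) = 35·36 + 38 = 1298 = 13·97 + 37 ≡ 37 (mod 97).

36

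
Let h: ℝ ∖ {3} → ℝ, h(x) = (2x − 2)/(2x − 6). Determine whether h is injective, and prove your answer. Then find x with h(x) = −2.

Suppose h(u) = h(v). Cross-multiplying: (2u − 2)(2v − 6) = (2v − 2)(2u − 6).
Expanding both sides and cancelling the symmetric terms leaves −8·(u − v) = 0. Since −8 ≠ 0, u = v. Hence h is injective.
Solving h(x) = −2: cross-multiplying gives 2x − 2 = −2(2x − 6), which rearranges to 6x = 14, so x = 7/3.

7/3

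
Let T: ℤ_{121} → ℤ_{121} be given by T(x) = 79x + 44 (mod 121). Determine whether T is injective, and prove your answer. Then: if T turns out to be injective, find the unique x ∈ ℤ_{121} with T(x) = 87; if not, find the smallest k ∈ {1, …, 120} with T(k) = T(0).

71

Recall: injectivity means: for all x_1, x_2 in the domain, T(x_1) = T(x_2) implies x_1 = x_2.
Suppose T(x_1) = T(x_2) in ℤ_{121}. Then 79x_1 + 44 ≡ 79x_2 + 44 (mod 121), therefore 79(x_1 − x_2) ≡ 0 (mod 121).
Since gcd(79, 121) = 1, 79 is invertible modulo 121, thus x_1 − x_2 ≡ 0 (mod 121), i.e. x_1 = x_2.
Therefore T is injective.
We now compute 79⁻¹ mod 121 explicitly. Euclid's algorithm: 121 = 1·79 + 42, 79 = 1·42 + 37, 42 = 1·37 + 5, 37 = 7·5 + 2, 5 = 2·2 + 1; back-substituting gives 1 = 72·79 − 47·121, so 79⁻¹ ≡ 72 (mod 121).
Since T is injective, we compute T⁻¹(87): solve 79x + 44 ≡ 87 (mod 121), i.e. 79x ≡ 43 (mod 121).
Multiplying by 79⁻¹ = 72 gives x ≡ 72·43 = 3096 = 25·121 + 71 ≡ 71 (mod 121).
Check: T(71) = 79·71 + 44 = 5653 = 46·121 + 87 ≡ 87 (mod 121).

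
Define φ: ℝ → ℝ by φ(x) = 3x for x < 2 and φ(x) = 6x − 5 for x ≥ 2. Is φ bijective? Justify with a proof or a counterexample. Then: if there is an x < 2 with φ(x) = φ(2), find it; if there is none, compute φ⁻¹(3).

1

Both pieces are strictly increasing (slopes 3 and 6), so each is injective on its own interval.
The left piece maps (−∞, 2) onto (−∞, 6); the right piece maps [2, ∞) onto [7, ∞).
The images leave a gap (6 has no preimage), so φ is not surjective, hence not bijective.
Because the two images are disjoint, no x < 2 has φ(x) = φ(2), so we compute φ⁻¹(3): 3 lies in (−∞, 6), so solve 3x = 3: x = (3 − 0)/3 = 1.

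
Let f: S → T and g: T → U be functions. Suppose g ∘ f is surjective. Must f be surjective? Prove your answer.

not surjective

No. Take S = {1, 2, 3}, T = {1, 2, 3, 4, 5, 6}, U = {1}, f(a) = 1 for every a ∈ S, and g(b) = 1 for every b ∈ T.
Then g ∘ f is surjective onto {1}, but 6 ∈ T has no preimage under f, so f is not surjective.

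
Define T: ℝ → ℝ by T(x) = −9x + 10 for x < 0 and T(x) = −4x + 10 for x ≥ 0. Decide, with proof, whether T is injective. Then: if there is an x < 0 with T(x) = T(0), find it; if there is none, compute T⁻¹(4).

3/2

Both pieces are strictly decreasing (slopes −9 and −4), so each is injective on its own interval.
The left piece maps (−∞, 0) onto (10, ∞); the right piece maps [0, ∞) onto (−∞, 10].
These images are disjoint, so no value is attained by both pieces. Therefore T is injective.
Because the two images are disjoint, no x < 0 has T(x) = T(0), so we compute T⁻¹(4): 4 lies in (−∞, 10], so solve −4x + 10 = 4: x = (4 − 10)/(−4) = 3/2.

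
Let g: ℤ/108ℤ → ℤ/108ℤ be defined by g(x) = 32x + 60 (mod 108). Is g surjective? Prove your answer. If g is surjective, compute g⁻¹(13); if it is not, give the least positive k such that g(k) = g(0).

27

Since gcd(32, 108) = 4, we have 32x ≡ 0 (mod 4) for all x, so g(x) ≡ 0 (mod 4).
But 1 ≢ 0 (mod 4), so 1 ∈ ℤ/108ℤ has no preimage. Thus g is not surjective.
Since g is not surjective, we find the least positive k with g(k) = g(0): this means 32k ≡ 0 (mod 108), i.e. 108 ∣ 32k. Since gcd(32, 108) = 4, dividing through by 4 this holds exactly when 27 ∣ 8k, and as gcd(8, 27) = 1, exactly when 27 ∣ k.
The smallest positive such k is 27.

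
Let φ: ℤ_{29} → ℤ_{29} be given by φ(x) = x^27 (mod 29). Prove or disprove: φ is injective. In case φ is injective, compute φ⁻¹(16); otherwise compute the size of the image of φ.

20

Since 29 is prime, the nonzero elements of ℤ_{29} form a cyclic group of order 28.
As gcd(27, 28) = 1, raising to the 27th power is a bijection on this group: if x_1^27 ≡ x_2^27 then (x_1x_2^{−1})^27 = 1, and the only element of order dividing gcd(27, 28) = 1 is 1, so x_1 = x_2.
With φ(0) = 0 this makes φ injective on all of ℤ_{29}, hence bijective (finite equal-size domain and codomain). In particular φ is injective.
Since φ is injective, we find the preimage of 16. The inverse of x ↦ x^27 on (ℤ_{29})^× is x ↦ x^27, because 27·27 = 729 = 26·28 + 1 ≡ 1 (mod 28) and x^{28} = 1 for x ≠ 0 (Fermat). So φ⁻¹(16) = 16^27 mod 29.
Repeated squaring mod 29: 16^1 ≡ 16, 16^2 ≡ 16² = 256 ≡ 24, 16^4 ≡ 24² = 576 ≡ 25, 16^8 ≡ 25² = 625 ≡ 16, 16^16 ≡ 16² = 256 ≡ 24. Since 27 = 16 + 8 + 2 + 1, 16^27 ≡ 24·16·24·16: 24·16 = 384 ≡ 7, then 7·24 = 168 ≡ 23, then 23·16 = 368 ≡ 20. So 16^27 ≡ 20 (mod 29).
Hence φ⁻¹(16) = 20.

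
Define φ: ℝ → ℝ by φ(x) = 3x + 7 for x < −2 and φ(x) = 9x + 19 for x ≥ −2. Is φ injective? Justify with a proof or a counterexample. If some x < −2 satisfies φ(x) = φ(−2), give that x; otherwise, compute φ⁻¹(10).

-1

Both pieces are strictly increasing (slopes 3 and 9), so each is injective on its own interval.
The left piece maps (−∞, −2) onto (−∞, 1); the right piece maps [−2, ∞) onto [1, ∞).
These images are disjoint, so no value is attained by both pieces. So φ is injective.
Because the two images are disjoint, no x < −2 has φ(x) = φ(−2), so we compute φ⁻¹(10): 10 lies in [1, ∞), so solve 9x + 19 = 10: x = (10 − 19)/9 = −1.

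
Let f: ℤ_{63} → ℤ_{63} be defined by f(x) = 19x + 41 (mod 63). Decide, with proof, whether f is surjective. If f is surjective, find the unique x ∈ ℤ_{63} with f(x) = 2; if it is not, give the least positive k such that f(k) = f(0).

Since gcd(19, 63) = 1, 19 is invertible modulo 63. Euclid's algorithm: 63 = 3·19 + 6, 19 = 3·6 + 1; back-substituting gives 1 = 10·19 − 3·63, so 19⁻¹ ≡ 10 (mod 63).
For any y ∈ ℤ_{63}, x = 10(y − 41) mod 63 satisfies f(x) = 19·10(y − 41) + 41 ≡ y (since 19·10 ≡ 1 mod 63). So every y has a preimage.
So f is surjective.
Since f is surjective, we compute f⁻¹(2): solve 19x + 41 ≡ 2 (mod 63), i.e. 19x ≡ 24 (mod 63).
Multiplying by 19⁻¹ = 10 gives x ≡ 10·24 = 240 = 3·63 + 51 ≡ 51 (mod 63).
Check: f(51) = 19·51 + 41 = 1010 = 16·63 + 2 ≡ 2 (mod 63).

51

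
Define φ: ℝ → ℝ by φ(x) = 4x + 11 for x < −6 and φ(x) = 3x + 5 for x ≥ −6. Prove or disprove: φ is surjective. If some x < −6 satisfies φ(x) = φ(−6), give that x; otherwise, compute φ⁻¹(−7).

Both pieces are strictly increasing (slopes 4 and 3), so each is injective on its own interval.
The left piece maps (−∞, −6) onto (−∞, −13); the right piece maps [−6, ∞) onto [−13, ∞).
These images together cover ℝ, so φ is surjective.
Because the two images are disjoint, no x < −6 has φ(x) = φ(−6), so we compute φ⁻¹(−7): −7 lies in [−13, ∞), so solve 3x + 5 = −7: x = (−7 − 5)/3 = −4.

-4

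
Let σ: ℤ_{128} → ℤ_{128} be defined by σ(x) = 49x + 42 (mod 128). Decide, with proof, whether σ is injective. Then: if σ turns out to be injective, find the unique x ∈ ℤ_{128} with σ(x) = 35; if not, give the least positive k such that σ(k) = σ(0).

Suppose σ(s) = σ(t) in ℤ_{128}. Then 49s + 42 ≡ 49t + 42 (mod 128), therefore 49(s − t) ≡ 0 (mod 128).
Since gcd(49, 128) = 1, 49 is invertible modulo 128, so s − t ≡ 0 (mod 128), i.e. s = t.
Thus σ is injective.
We now compute 49⁻¹ mod 128 explicitly. Euclid's algorithm: 128 = 2·49 + 30, 49 = 1·30 + 19, 30 = 1·19 + 11, 19 = 1·11 + 8, 11 = 1·8 + 3, 8 = 2·3 + 2, 3 = 1·2 + 1; back-substituting gives 1 = 81·49 − 31·128, so 49⁻¹ ≡ 81 (mod 128).
Since σ is injective, we find σ⁻¹(35): we need 49x ≡ 35 − 42 ≡ 121 (mod 128). Using 49⁻¹ = 81: x ≡ 81·121 = 9801 = 76·128 + 73, so x = 73.
Check: σ(73) = 49·73 + 42 = 3619 = 28·128 + 35 ≡ 35 (mod 128).

73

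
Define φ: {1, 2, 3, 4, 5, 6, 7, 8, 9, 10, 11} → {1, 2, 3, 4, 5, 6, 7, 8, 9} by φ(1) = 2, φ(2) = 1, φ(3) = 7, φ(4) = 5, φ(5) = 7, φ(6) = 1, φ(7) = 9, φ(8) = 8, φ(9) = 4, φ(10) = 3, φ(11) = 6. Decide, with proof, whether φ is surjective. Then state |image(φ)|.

9

Every element of the codomain has a preimage: 1 = φ(2), 2 = φ(1), 3 = φ(10), 4 = φ(9), 5 = φ(4), 6 = φ(11), 7 = φ(3), 8 = φ(8), 9 = φ(7).
Hence φ is surjective.
The image of φ is {1, 2, 3, 4, 5, 6, 7, 8, 9}, which has 9 elements.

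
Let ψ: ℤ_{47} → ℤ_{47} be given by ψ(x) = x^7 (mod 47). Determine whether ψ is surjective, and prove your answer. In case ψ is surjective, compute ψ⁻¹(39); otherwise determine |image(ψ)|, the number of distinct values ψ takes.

Since 47 is prime, the nonzero elements of ℤ_{47} form a cyclic group of order 46.
As gcd(7, 46) = 1, raising to the 7th power is a bijection on this group: if u^7 ≡ v^7 then (uv^{−1})^7 = 1, and the only element of order dividing gcd(7, 46) = 1 is 1, so u = v.
With ψ(0) = 0 this makes ψ injective on all of ℤ_{47}, hence bijective (finite equal-size domain and codomain). In particular ψ is surjective.
Since ψ is surjective, we find the preimage of 39. The inverse of x ↦ x^7 on (ℤ_{47})^× is x ↦ x^33, because 7·33 = 231 = 5·46 + 1 ≡ 1 (mod 46) and x^{46} = 1 for x ≠ 0 (Fermat). So ψ⁻¹(39) = 39^33 mod 47.
Repeated squaring mod 47: 39^1 ≡ 39, 39^2 ≡ 39² = 1521 ≡ 17, 39^4 ≡ 17² = 289 ≡ 7, 39^8 ≡ 7² = 49 ≡ 2, 39^16 ≡ 2² = 4, 39^32 ≡ 4² = 16. Since 33 = 32 + 1, 39^33 ≡ 16·39: 16·39 = 624 ≡ 13. So 39^33 ≡ 13 (mod 47).
Hence ψ⁻¹(39) = 13.

13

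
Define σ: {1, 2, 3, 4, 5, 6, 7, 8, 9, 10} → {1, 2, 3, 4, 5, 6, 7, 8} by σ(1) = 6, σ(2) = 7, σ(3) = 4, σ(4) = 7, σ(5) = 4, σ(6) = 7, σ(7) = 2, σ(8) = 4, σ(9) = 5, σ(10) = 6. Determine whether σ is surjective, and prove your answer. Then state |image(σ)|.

5

No element maps to 1, so σ is not surjective.
The image of σ is {2, 4, 5, 6, 7}, which has 5 elements.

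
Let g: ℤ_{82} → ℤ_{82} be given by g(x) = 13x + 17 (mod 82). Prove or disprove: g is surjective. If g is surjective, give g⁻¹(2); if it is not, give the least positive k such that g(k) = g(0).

Recall that g is surjective if every y in the codomain equals g(x) for some x in the domain.
Since gcd(13, 82) = 1, 13 is invertible modulo 82. Euclid's algorithm: 82 = 6·13 + 4, 13 = 3·4 + 1; back-substituting gives 1 = 19·13 − 3·82, so 13⁻¹ ≡ 19 (mod 82).
For any y ∈ ℤ_{82}, x = 19(y − 17) mod 82 satisfies g(x) = 13·19(y − 17) + 17 ≡ y (since 13·19 ≡ 1 mod 82). So every y has a preimage.
Therefore g is surjective.
Since g is surjective, we find g⁻¹(2): we need 13x ≡ 2 − 17 ≡ 67 (mod 82). Using 13⁻¹ = 19: x ≡ 19·67 = 1273 = 15·82 + 43, so x = 43.
Check: g(43) = 13·43 + 17 = 576 = 7·82 + 2 ≡ 2 (mod 82).

43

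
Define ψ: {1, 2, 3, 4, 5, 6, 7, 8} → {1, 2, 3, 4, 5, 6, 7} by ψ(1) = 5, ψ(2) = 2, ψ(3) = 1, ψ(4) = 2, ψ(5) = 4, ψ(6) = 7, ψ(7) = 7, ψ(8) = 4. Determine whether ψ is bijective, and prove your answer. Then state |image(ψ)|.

5

ψ(2) = 2 = ψ(4) with 2 ≠ 4, so ψ is not injective, hence not bijective.
The image of ψ is {1, 2, 4, 5, 7}, which has 5 elements.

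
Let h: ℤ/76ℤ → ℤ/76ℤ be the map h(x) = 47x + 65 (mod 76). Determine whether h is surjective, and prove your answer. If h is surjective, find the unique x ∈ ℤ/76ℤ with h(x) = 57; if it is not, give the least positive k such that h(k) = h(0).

16

Recall that h is surjective if every y in the codomain equals h(x) for some x in the domain.
Since gcd(47, 76) = 1, 47 is invertible modulo 76. Euclid's algorithm: 76 = 1·47 + 29, 47 = 1·29 + 18, 29 = 1·18 + 11, 18 = 1·11 + 7, 11 = 1·7 + 4, 7 = 1·4 + 3, 4 = 1·3 + 1; back-substituting gives 1 = 55·47 − 34·76, so 47⁻¹ ≡ 55 (mod 76).
For any y ∈ ℤ/76ℤ, x = 55(y − 65) mod 76 satisfies h(x) = 47·55(y − 65) + 65 ≡ y (since 47·55 ≡ 1 mod 76). So every y has a preimage.
Hence h is surjective.
Since h is surjective, we find h⁻¹(57): we need 47x ≡ 57 − 65 ≡ 68 (mod 76). Using 47⁻¹ = 55: x ≡ 55·68 = 3740 = 49·76 + 16, so x = 16.
Check: h(16) = 47·16 + 65 = 817 = 10·76 + 57 ≡ 57 (mod 76).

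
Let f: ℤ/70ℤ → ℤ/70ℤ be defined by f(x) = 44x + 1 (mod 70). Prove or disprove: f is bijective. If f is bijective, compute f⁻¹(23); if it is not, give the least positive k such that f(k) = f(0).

We have gcd(44, 70) = 2 > 1. Taking u = 0 and v = 35: f(0) = 1 and f(35) = 44·35 + 1 = 1541 ≡ 1 (mod 70).
So f(0) = f(35) while 0 ≠ 35, thus f is not injective, hence not bijective.
Since f is not bijective, we find the least positive k with f(k) = f(0): this means 44k ≡ 0 (mod 70), i.e. 70 ∣ 44k. Since gcd(44, 70) = 2, dividing through by 2 this holds exactly when 35 ∣ 22k, and as gcd(22, 35) = 1, exactly when 35 ∣ k.
The smallest positive such k is 35.

35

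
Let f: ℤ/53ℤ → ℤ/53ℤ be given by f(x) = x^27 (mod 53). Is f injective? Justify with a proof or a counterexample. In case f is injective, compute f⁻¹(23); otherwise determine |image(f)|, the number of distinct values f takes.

Since 53 is prime, the nonzero elements of ℤ/53ℤ form a cyclic group of order 52.
As gcd(27, 52) = 1, raising to the 27th power is a bijection on this group: if s^27 ≡ t^27 then (st^{−1})^27 = 1, and the only element of order dividing gcd(27, 52) = 1 is 1, so s = t.
With f(0) = 0 this makes f injective on all of ℤ/53ℤ, hence bijective (finite equal-size domain and codomain). In particular f is injective.
Since f is injective, we find the preimage of 23. The inverse of x ↦ x^27 on (ℤ/53ℤ)^× is x ↦ x^27, because 27·27 = 729 = 14·52 + 1 ≡ 1 (mod 52) and x^{52} = 1 for x ≠ 0 (Fermat). So f⁻¹(23) = 23^27 mod 53.
Repeated squaring mod 53: 23^1 ≡ 23, 23^2 ≡ 23² = 529 ≡ 52, 23^4 ≡ 52² = 2704 ≡ 1, 23^8 ≡ 1² = 1, 23^16 ≡ 1² = 1. Since 27 = 16 + 8 + 2 + 1, 23^27 ≡ 1·1·52·23: 1·1 = 1, then 1·52 = 52, then 52·23 = 1196 ≡ 30. So 23^27 ≡ 30 (mod 53).
Hence f⁻¹(23) = 30.

30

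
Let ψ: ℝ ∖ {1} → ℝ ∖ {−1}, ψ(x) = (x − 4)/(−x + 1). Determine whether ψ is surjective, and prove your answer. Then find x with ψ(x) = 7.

11/8

For any y ≠ −1, solving y(−x + 1) = x − 4 for x gives a well-defined x ≠ 1. So ψ is surjective.
Solving ψ(x) = 7: cross-multiplying gives x − 4 = 7(−x + 1), which rearranges to 8x = 11, so x = 11/8.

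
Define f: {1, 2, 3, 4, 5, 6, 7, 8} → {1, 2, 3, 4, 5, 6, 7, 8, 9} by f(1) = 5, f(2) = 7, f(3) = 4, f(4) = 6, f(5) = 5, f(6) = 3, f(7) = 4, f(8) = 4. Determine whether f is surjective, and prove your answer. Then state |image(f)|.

5

No element maps to 1, so f is not surjective.
The image of f is {3, 4, 5, 6, 7}, which has 5 elements.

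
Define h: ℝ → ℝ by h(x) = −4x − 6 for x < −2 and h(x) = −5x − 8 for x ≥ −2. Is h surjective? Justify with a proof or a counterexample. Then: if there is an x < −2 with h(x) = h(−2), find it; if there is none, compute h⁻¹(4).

-5/2

Both pieces are strictly decreasing (slopes −4 and −5), so each is injective on its own interval.
The left piece maps (−∞, −2) onto (2, ∞); the right piece maps [−2, ∞) onto (−∞, 2].
These images together cover ℝ, so h is surjective.
Because the two images are disjoint, no x < −2 has h(x) = h(−2), so we compute h⁻¹(4): 4 lies in (2, ∞), so solve −4x − 6 = 4: x = (4 + 6)/(−4) = −5/2.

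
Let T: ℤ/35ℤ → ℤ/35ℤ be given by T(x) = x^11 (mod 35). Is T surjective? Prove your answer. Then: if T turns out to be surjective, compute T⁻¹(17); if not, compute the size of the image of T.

Computing x^11 mod 35 for each x (by repeated squaring, reducing mod 35 at every step), the values T(0), T(1), …, T(34) are: 0, 1, 18, 12, 9, 10, 6, 28, 22, 4, 5, 16, 3, 27, 14, 15, 11, 33, 2, 24, 20, 21, 8, 32, 19, 30, 31, 13, 7, 29, 25, 26, 23, 17, 34.
Every element of ℤ/35ℤ appears exactly once in this list, so T is a bijection, and in particular surjective.
Since T is surjective, we read off the preimage of 17 from the same table: T(33) = 17, so T⁻¹(17) = 33.

33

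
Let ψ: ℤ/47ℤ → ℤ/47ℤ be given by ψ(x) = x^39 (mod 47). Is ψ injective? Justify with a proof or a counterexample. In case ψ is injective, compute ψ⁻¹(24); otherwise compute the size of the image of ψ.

Since 47 is prime, the nonzero elements of ℤ/47ℤ form a cyclic group of order 46.
As gcd(39, 46) = 1, raising to the 39th power is a bijection on this group: if u^39 ≡ v^39 then (uv^{−1})^39 = 1, and the only element of order dividing gcd(39, 46) = 1 is 1, so u = v.
With ψ(0) = 0 this makes ψ injective on all of ℤ/47ℤ, hence bijective (finite equal-size domain and codomain). In particular ψ is injective.
Since ψ is injective, we find the preimage of 24. The inverse of x ↦ x^39 on (ℤ/47ℤ)^× is x ↦ x^13, because 39·13 = 507 = 11·46 + 1 ≡ 1 (mod 46) and x^{46} = 1 for x ≠ 0 (Fermat). So ψ⁻¹(24) = 24^13 mod 47.
Repeated squaring mod 47: 24^1 ≡ 24, 24^2 ≡ 24² = 576 ≡ 12, 24^4 ≡ 12² = 144 ≡ 3, 24^8 ≡ 3² = 9. Since 13 = 8 + 4 + 1, 24^13 ≡ 9·3·24: 9·3 = 27, then 27·24 = 648 ≡ 37. So 24^13 ≡ 37 (mod 47).
Hence ψ⁻¹(24) = 37.

37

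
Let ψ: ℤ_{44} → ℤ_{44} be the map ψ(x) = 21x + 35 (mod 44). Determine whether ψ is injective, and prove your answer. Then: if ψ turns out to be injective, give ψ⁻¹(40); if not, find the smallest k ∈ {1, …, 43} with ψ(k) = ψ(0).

17

Suppose ψ(a) = ψ(b) in ℤ_{44}. Then 21a + 35 ≡ 21b + 35 (mod 44), thus 21(a − b) ≡ 0 (mod 44).
Since gcd(21, 44) = 1, 21 is invertible modulo 44, thus a − b ≡ 0 (mod 44), i.e. a = b.
Hence ψ is injective.
We now compute 21⁻¹ mod 44 explicitly. Euclid's algorithm: 44 = 2·21 + 2, 21 = 10·2 + 1; back-substituting gives 1 = 21·21 − 10·44, so 21⁻¹ ≡ 21 (mod 44).
Since ψ is injective, we find ψ⁻¹(40): we need 21x ≡ 40 − 35 ≡ 5 (mod 44). Using 21⁻¹ = 21: x ≡ 21·5 = 105 = 2·44 + 17, so x = 17.
Check: ψ(17) = 21·17 + 35 = 392 = 8·44 + 40 ≡ 40 (mod 44).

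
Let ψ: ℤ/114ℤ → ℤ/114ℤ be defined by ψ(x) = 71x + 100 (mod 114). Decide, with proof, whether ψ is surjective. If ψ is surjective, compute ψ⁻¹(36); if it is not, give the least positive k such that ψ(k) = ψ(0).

28

Since gcd(71, 114) = 1, 71 is invertible modulo 114. Euclid's algorithm: 114 = 1·71 + 43, 71 = 1·43 + 28, 43 = 1·28 + 15, 28 = 1·15 + 13, 15 = 1·13 + 2, 13 = 6·2 + 1; back-substituting gives 1 = 53·71 − 33·114, so 71⁻¹ ≡ 53 (mod 114).
Then y ↦ 53(y − 100) is a two-sided inverse to ψ, so every y ∈ ℤ/114ℤ has a preimage.
Hence ψ is surjective.
Since ψ is surjective, we compute ψ⁻¹(36): solve 71x + 100 ≡ 36 (mod 114), i.e. 71x ≡ 50 (mod 114).
Multiplying by 71⁻¹ = 53 gives x ≡ 53·50 = 2650 = 23·114 + 28 ≡ 28 (mod 114).
Check: ψ(28) = 71·28 + 100 = 2088 = 18·114 + 36 ≡ 36 (mod 114).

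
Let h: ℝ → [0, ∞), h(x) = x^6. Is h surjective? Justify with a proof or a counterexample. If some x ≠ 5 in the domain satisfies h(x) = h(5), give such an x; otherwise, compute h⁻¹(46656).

For any y ∈ [0, ∞), x = y^{1/6} ∈ ℝ satisfies x^6 = y, so h is surjective.
For the follow-up, such an x exists: taking x = −5 ∈ ℝ gives h(−5) = 15625 = h(5) with −5 ≠ 5.

-5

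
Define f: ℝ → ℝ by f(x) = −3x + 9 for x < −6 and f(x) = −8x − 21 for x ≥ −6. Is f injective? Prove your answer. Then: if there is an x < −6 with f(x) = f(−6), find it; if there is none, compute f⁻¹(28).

Both pieces are strictly decreasing (slopes −3 and −8), so each is injective on its own interval.
The left piece maps (−∞, −6) onto (27, ∞); the right piece maps [−6, ∞) onto (−∞, 27].
These images are disjoint, so no value is attained by both pieces. So f is injective.
Because the two images are disjoint, no x < −6 has f(x) = f(−6), so we compute f⁻¹(28): 28 lies in (27, ∞), so solve −3x + 9 = 28: x = (28 − 9)/(−3) = −19/3.

-19/3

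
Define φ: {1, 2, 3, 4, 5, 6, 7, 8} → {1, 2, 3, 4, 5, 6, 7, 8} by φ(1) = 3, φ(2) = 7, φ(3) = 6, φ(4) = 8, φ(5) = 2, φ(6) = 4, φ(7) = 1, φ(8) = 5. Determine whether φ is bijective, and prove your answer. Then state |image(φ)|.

The values 3, 7, 6, 8, 2, 4, 1, 5 are a permutation of {1, 2, 3, 4, 5, 6, 7, 8}: each element appears exactly once.
So φ is injective and surjective, hence bijective.
The image of φ is {1, 2, 3, 4, 5, 6, 7, 8}, which has 8 elements.

8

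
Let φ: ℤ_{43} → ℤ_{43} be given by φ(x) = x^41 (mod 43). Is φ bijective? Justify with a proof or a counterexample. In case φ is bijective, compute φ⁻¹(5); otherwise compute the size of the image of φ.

Since 43 is prime, the nonzero elements of ℤ_{43} form a cyclic group of order 42.
As gcd(41, 42) = 1, raising to the 41st power is a bijection on this group: if u^41 ≡ v^41 then (uv^{−1})^41 = 1, and the only element of order dividing gcd(41, 42) = 1 is 1, so u = v.
With φ(0) = 0 this makes φ injective on all of ℤ_{43}, hence bijective (finite equal-size domain and codomain). In particular φ is bijective.
Since φ is bijective, we find the preimage of 5. The inverse of x ↦ x^41 on (ℤ_{43})^× is x ↦ x^41, because 41·41 = 1681 = 40·42 + 1 ≡ 1 (mod 42) and x^{42} = 1 for x ≠ 0 (Fermat). So φ⁻¹(5) = 5^41 mod 43.
Repeated squaring mod 43: 5^1 ≡ 5, 5^2 ≡ 5² = 25, 5^4 ≡ 25² = 625 ≡ 23, 5^8 ≡ 23² = 529 ≡ 13, 5^16 ≡ 13² = 169 ≡ 40, 5^32 ≡ 40² = 1600 ≡ 9. Since 41 = 32 + 8 + 1, 5^41 ≡ 9·13·5: 9·13 = 117 ≡ 31, then 31·5 = 155 ≡ 26. So 5^41 ≡ 26 (mod 43).
Hence φ⁻¹(5) = 26.

26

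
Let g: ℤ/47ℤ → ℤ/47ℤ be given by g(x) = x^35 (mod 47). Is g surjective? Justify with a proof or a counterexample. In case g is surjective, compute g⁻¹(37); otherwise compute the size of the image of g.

6

Since 47 is prime, the nonzero elements of ℤ/47ℤ form a cyclic group of order 46.
As gcd(35, 46) = 1, raising to the 35th power is a bijection on this group: if s^35 ≡ t^35 then (st^{−1})^35 = 1, and the only element of order dividing gcd(35, 46) = 1 is 1, so s = t.
With g(0) = 0 this makes g injective on all of ℤ/47ℤ, hence bijective (finite equal-size domain and codomain). In particular g is surjective.
Since g is surjective, we find the preimage of 37. The inverse of x ↦ x^35 on (ℤ/47ℤ)^× is x ↦ x^25, because 35·25 = 875 = 19·46 + 1 ≡ 1 (mod 46) and x^{46} = 1 for x ≠ 0 (Fermat). So g⁻¹(37) = 37^25 mod 47.
Repeated squaring mod 47: 37^1 ≡ 37, 37^2 ≡ 37² = 1369 ≡ 6, 37^4 ≡ 6² = 36, 37^8 ≡ 36² = 1296 ≡ 27, 37^16 ≡ 27² = 729 ≡ 24. Since 25 = 16 + 8 + 1, 37^25 ≡ 24·27·37: 24·27 = 648 ≡ 37, then 37·37 = 1369 ≡ 6. So 37^25 ≡ 6 (mod 47).
Hence g⁻¹(37) = 6.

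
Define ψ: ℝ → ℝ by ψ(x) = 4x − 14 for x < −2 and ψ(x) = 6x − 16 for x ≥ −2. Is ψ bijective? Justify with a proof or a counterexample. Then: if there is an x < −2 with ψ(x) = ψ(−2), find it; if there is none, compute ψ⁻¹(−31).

Both pieces are strictly increasing (slopes 4 and 6), so each is injective on its own interval.
The left piece maps (−∞, −2) onto (−∞, −22); the right piece maps [−2, ∞) onto [−28, ∞).
These images overlap. In particular ψ(−2) = −28 (right piece), and solving 4x − 14 = −28 on the left piece gives x = −7/2 < −2.
So ψ(−7/2) = ψ(−2) with −7/2 ≠ −2, and ψ is not injective, hence not bijective. This x = −7/2 is the requested value below −2.

-7/2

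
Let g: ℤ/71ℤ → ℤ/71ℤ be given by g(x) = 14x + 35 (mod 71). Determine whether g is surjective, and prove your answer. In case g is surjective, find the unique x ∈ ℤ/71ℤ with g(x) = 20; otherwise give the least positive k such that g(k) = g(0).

4

Since gcd(14, 71) = 1, 14 is invertible modulo 71. Euclid's algorithm: 71 = 5·14 + 1; back-substituting gives 1 = 66·14 − 13·71, so 14⁻¹ ≡ 66 (mod 71).
For any y ∈ ℤ/71ℤ, x = 66(y − 35) mod 71 satisfies g(x) = 14·66(y − 35) + 35 ≡ y (since 14·66 ≡ 1 mod 71). So every y has a preimage.
Thus g is surjective.
Since g is surjective, we find g⁻¹(20): we need 14x ≡ 20 − 35 ≡ 56 (mod 71). Using 14⁻¹ = 66: x ≡ 66·56 = 3696 = 52·71 + 4, so x = 4.
Check: g(4) = 14·4 + 35 = 91 = 1·71 + 20 ≡ 20 (mod 71).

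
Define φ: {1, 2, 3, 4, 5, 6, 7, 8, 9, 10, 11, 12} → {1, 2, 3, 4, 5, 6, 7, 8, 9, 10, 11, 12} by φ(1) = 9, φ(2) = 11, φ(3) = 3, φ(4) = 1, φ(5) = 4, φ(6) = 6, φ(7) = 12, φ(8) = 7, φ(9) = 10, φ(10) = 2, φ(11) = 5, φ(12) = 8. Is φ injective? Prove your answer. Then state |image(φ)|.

12

The values φ(1), …, φ(12) are 9, 11, 3, 1, 4, 6, 12, 7, 10, 2, 5, 8 — all distinct.
So φ(s) = φ(t) only when s = t, and φ is injective.
The image of φ is {1, 2, 3, 4, 5, 6, 7, 8, 9, 10, 11, 12}, which has 12 elements.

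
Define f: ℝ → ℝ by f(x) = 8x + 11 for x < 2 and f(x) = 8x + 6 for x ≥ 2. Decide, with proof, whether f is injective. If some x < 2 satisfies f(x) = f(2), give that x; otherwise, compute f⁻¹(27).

11/8

Both pieces are strictly increasing (slopes 8 and 8), so each is injective on its own interval.
The left piece maps (−∞, 2) onto (−∞, 27); the right piece maps [2, ∞) onto [22, ∞).
These images overlap. In particular f(2) = 22 (right piece), and solving 8x + 11 = 22 on the left piece gives x = 11/8 < 2.
So f(11/8) = f(2) with 11/8 ≠ 2, and f is not injective. This x = 11/8 is the requested value below 2.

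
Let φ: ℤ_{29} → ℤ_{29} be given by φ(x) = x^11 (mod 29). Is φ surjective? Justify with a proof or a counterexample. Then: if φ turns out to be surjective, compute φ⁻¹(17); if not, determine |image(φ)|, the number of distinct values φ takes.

Since 29 is prime, the nonzero elements of ℤ_{29} form a cyclic group of order 28.
As gcd(11, 28) = 1, raising to the 11th power is a bijection on this group: if s^11 ≡ t^11 then (st^{−1})^11 = 1, and the only element of order dividing gcd(11, 28) = 1 is 1, so s = t.
With φ(0) = 0 this makes φ injective on all of ℤ_{29}, hence bijective (finite equal-size domain and codomain). In particular φ is surjective.
Since φ is surjective, we find the preimage of 17. The inverse of x ↦ x^11 on (ℤ_{29})^× is x ↦ x^23, because 11·23 = 253 = 9·28 + 1 ≡ 1 (mod 28) and x^{28} = 1 for x ≠ 0 (Fermat). So φ⁻¹(17) = 17^23 mod 29.
Repeated squaring mod 29: 17^1 ≡ 17, 17^2 ≡ 17² = 289 ≡ 28, 17^4 ≡ 28² = 784 ≡ 1, 17^8 ≡ 1² = 1, 17^16 ≡ 1² = 1. Since 23 = 16 + 4 + 2 + 1, 17^23 ≡ 1·1·28·17: 1·1 = 1, then 1·28 = 28, then 28·17 = 476 ≡ 12. So 17^23 ≡ 12 (mod 29).
Hence φ⁻¹(17) = 12.

12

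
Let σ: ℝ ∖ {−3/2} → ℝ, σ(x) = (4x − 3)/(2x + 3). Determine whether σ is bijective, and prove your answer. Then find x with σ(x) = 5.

-3

If σ(x) = 2, cross-multiplying gives 2(4x − 3) = 4(2x + 3), which simplifies to −6 = 12 — false.  So 2 has no preimage and σ is not surjective.
Hence σ is not bijective.
Solving σ(x) = 5: cross-multiplying gives 4x − 3 = 5(2x + 3), which rearranges to −6x = 18, so x = −3.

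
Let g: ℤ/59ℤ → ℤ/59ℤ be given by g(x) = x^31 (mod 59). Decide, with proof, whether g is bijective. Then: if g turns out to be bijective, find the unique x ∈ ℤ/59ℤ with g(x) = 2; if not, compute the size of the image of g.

Since 59 is prime, the nonzero elements of ℤ/59ℤ form a cyclic group of order 58.
As gcd(31, 58) = 1, raising to the 31st power is a bijection on this group: if u^31 ≡ v^31 then (uv^{−1})^31 = 1, and the only element of order dividing gcd(31, 58) = 1 is 1, so u = v.
With g(0) = 0 this makes g injective on all of ℤ/59ℤ, hence bijective (finite equal-size domain and codomain). In particular g is bijective.
Since g is bijective, we find the preimage of 2. The inverse of x ↦ x^31 on (ℤ/59ℤ)^× is x ↦ x^15, because 31·15 = 465 = 8·58 + 1 ≡ 1 (mod 58) and x^{58} = 1 for x ≠ 0 (Fermat). So g⁻¹(2) = 2^15 mod 59.
Repeated squaring mod 59: 2^1 ≡ 2, 2^2 ≡ 2² = 4, 2^4 ≡ 4² = 16, 2^8 ≡ 16² = 256 ≡ 20. Since 15 = 8 + 4 + 2 + 1, 2^15 ≡ 20·16·4·2: 20·16 = 320 ≡ 25, then 25·4 = 100 ≡ 41, then 41·2 = 82 ≡ 23. So 2^15 ≡ 23 (mod 59).
Hence g⁻¹(2) = 23.

23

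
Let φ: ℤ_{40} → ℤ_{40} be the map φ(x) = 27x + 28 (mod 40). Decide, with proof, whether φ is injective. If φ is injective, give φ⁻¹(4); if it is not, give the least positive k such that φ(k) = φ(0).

8

Suppose φ(u) = φ(v) in ℤ_{40}. Then 27u + 28 ≡ 27v + 28 (mod 40), therefore 27(u − v) ≡ 0 (mod 40).
Since gcd(27, 40) = 1, 27 is invertible modulo 40, therefore u − v ≡ 0 (mod 40), i.e. u = v.
So φ is injective.
We now compute 27⁻¹ mod 40 explicitly. Euclid's algorithm: 40 = 1·27 + 13, 27 = 2·13 + 1; back-substituting gives 1 = 3·27 − 2·40, so 27⁻¹ ≡ 3 (mod 40).
Since φ is injective, we find φ⁻¹(4): we need 27x ≡ 4 − 28 ≡ 16 (mod 40). Using 27⁻¹ = 3: x ≡ 3·16 = 48 = 1·40 + 8, so x = 8.
Check: φ(8) = 27·8 + 28 = 244 = 6·40 + 4 ≡ 4 (mod 40).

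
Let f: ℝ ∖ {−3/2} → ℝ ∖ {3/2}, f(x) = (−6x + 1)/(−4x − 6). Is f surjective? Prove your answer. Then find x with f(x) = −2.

-11/14

For any y ≠ 3/2, solving y(−4x − 6) = −6x + 1 for x gives a well-defined x ≠ −3/2. So f is surjective.
Solving f(x) = −2: cross-multiplying gives −6x + 1 = −2(−4x − 6), which rearranges to −14x = 11, so x = −11/14.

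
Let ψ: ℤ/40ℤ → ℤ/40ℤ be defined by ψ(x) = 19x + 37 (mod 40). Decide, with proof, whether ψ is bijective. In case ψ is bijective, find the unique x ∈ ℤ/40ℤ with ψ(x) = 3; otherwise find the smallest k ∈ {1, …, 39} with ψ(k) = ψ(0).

34

Recall: ψ is injective if ψ(x_1) = ψ(x_2) implies x_1 = x_2.
Suppose ψ(x_1) = ψ(x_2) in ℤ/40ℤ. Then 19x_1 + 37 ≡ 19x_2 + 37 (mod 40), so 19(x_1 − x_2) ≡ 0 (mod 40).
Since gcd(19, 40) = 1, 19 is invertible modulo 40, thus x_1 − x_2 ≡ 0 (mod 40), i.e. x_1 = x_2.
We now compute 19⁻¹ mod 40 explicitly. Euclid's algorithm: 40 = 2·19 + 2, 19 = 9·2 + 1; back-substituting gives 1 = 19·19 − 9·40, so 19⁻¹ ≡ 19 (mod 40).
For any y ∈ ℤ/40ℤ, x = 19(y − 37) mod 40 satisfies ψ(x) = 19·19(y − 37) + 37 ≡ y (since 19·19 ≡ 1 mod 40). So every y has a preimage.
Hence ψ is bijective.
Since ψ is bijective, we find ψ⁻¹(3): we need 19x ≡ 3 − 37 ≡ 6 (mod 40). Using 19⁻¹ = 19: x ≡ 19·6 = 114 = 2·40 + 34, so x = 34.
Check: ψ(34) = 19·34 + 37 = 683 = 17·40 + 3 ≡ 3 (mod 40).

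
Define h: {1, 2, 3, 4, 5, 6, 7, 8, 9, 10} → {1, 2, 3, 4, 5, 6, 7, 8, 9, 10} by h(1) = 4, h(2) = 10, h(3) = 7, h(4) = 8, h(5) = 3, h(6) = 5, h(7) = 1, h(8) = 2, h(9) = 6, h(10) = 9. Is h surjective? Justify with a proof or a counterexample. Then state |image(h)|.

10

Every element of the codomain has a preimage: 1 = h(7), 2 = h(8), 3 = h(5), 4 = h(1), 5 = h(6), 6 = h(9), 7 = h(3), 8 = h(4), 9 = h(10), 10 = h(2).
So h is surjective.
The image of h is {1, 2, 3, 4, 5, 6, 7, 8, 9, 10}, which has 10 elements.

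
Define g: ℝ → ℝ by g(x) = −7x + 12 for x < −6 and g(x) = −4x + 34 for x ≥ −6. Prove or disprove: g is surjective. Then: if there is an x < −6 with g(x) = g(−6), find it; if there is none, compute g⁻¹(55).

-46/7

Both pieces are strictly decreasing (slopes −7 and −4), so each is injective on its own interval.
The left piece maps (−∞, −6) onto (54, ∞); the right piece maps [−6, ∞) onto (−∞, 58].
The union (54, ∞) ∪ (−∞, 58] covers ℝ, so g is surjective.
For the follow-up: the images overlap, so an x < −6 with g(x) = g(−6) exists. g(−6) = 58; solving −7x + 12 = 58 for x < −6 gives x = (58 − 12)/(−7) = −46/7.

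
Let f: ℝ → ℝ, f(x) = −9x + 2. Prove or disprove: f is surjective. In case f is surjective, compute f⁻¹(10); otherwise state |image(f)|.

-8/9

For any y ∈ ℝ, x = (y − 2)/(−9) satisfies f(x) = y.
Thus f is surjective.
Since f is surjective, we compute f⁻¹(10) = (10 − 2)/(−9) = −8/9.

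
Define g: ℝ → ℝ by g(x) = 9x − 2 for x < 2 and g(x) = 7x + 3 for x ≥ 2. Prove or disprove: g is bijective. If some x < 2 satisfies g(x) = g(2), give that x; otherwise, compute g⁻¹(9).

11/9

Both pieces are strictly increasing (slopes 9 and 7), so each is injective on its own interval.
The left piece maps (−∞, 2) onto (−∞, 16); the right piece maps [2, ∞) onto [17, ∞).
The images leave a gap (16 has no preimage), so g is not surjective, hence not bijective.
Because the two images are disjoint, no x < 2 has g(x) = g(2), so we compute g⁻¹(9): 9 lies in (−∞, 16), so solve 9x − 2 = 9: x = (9 + 2)/9 = 11/9.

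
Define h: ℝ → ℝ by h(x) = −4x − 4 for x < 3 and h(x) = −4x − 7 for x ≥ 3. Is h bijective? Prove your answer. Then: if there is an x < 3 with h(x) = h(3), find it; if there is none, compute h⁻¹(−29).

Both pieces are strictly decreasing (slopes −4 and −4), so each is injective on its own interval.
The left piece maps (−∞, 3) onto (−16, ∞); the right piece maps [3, ∞) onto (−∞, −19].
The images leave a gap (−16 has no preimage), so h is not surjective, hence not bijective.
Because the two images are disjoint, no x < 3 has h(x) = h(3), so we compute h⁻¹(−29): −29 lies in (−∞, −19], so solve −4x − 7 = −29: x = (−29 + 7)/(−4) = 11/2.

11/2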